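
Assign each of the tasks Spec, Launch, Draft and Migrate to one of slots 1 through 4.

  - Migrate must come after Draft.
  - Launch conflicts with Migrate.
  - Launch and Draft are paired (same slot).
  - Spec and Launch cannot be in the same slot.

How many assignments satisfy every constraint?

Splitting on Spec: it can be 1 (3), 2 (4), 3 (5), 4 (6). Listing each branch's schedules as (Launch, Draft, Migrate):
Spec=1: (2,2,3) (2,2,4) (3,3,4) — 3.
Spec=2: (1,1,2) (1,1,3) (1,1,4) (3,3,4) — 4.
Spec=3: (1,1,2) (1,1,3) (1,1,4) (2,2,3) (2,2,4) — 5.
Spec=4: (1,1,2) (1,1,3) (1,1,4) (2,2,3) (2,2,4) (3,3,4) — 6.
Summing: 3 + 4 + 5 + 6 = 18.

18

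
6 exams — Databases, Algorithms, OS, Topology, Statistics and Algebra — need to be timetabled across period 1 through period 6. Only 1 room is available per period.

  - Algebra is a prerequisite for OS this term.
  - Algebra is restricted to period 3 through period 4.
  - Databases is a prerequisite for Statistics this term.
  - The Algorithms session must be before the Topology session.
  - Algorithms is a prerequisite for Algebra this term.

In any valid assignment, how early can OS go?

period 4

Precedence pushes OS to at least period 4.
OS at period 4 is achievable: Databases=period 2; Statistics=period 6; Topology=period 5; Algebra=period 3; OS=period 4; Algorithms=period 1.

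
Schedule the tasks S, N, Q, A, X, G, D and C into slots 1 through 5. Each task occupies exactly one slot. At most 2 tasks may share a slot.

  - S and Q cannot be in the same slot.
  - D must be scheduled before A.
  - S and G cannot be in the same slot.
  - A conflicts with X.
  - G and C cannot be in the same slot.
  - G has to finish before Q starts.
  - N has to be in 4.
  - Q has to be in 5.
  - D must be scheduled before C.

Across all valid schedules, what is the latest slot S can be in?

4

S at 4 is achievable: X=3, D=1, G=1, C=2, A=2, S=4, Q=5, N=4.
Nothing later works — the conflict and capacity constraints rule out every slot after 4.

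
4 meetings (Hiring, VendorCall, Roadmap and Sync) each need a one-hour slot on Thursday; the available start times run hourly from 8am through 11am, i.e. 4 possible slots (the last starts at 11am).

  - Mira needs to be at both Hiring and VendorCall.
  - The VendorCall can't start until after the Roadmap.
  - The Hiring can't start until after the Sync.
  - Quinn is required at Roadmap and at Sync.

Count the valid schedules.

14

Splitting on Hiring: it can be 9am (3), 10am (5), 11am (6). Listing each branch's schedules as (VendorCall, Roadmap, Sync):
Hiring=9am: (10am,9am,8am) (11am,9am,8am) (11am,10am,8am) — 3.
Hiring=10am: (9am,8am,9am) (11am,8am,9am) (11am,9am,8am) (11am,10am,8am) (11am,10am,9am) — 5.
Hiring=11am: (9am,8am,9am) (9am,8am,10am) (10am,8am,9am) (10am,8am,10am) (10am,9am,8am) (10am,9am,10am) — 6.
Summing: 3 + 5 + 6 = 14.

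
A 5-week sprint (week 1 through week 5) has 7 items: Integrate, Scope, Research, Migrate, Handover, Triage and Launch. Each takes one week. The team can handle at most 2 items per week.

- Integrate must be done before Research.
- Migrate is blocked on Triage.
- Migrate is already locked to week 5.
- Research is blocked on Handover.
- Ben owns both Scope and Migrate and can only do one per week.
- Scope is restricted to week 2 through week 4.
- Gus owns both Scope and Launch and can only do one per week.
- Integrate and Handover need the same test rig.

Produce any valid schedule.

Research in week 3; Launch in week 3; Migrate in week 5; Scope in week 2; Triage in week 1; Integrate in week 1; Handover in week 2

Checking: Integrate(week 1) before Research(week 3); Handover(week 2) before Research(week 3); Triage(week 1) before Migrate(week 5); Scope(week 2) != Migrate(week 5); Scope(week 2) != Launch(week 3); Integrate(week 1) != Handover(week 2); Migrate=week 5 in [week 5,week 5]; Scope=week 2 in [week 2,week 4]; max 2 per week (cap 2).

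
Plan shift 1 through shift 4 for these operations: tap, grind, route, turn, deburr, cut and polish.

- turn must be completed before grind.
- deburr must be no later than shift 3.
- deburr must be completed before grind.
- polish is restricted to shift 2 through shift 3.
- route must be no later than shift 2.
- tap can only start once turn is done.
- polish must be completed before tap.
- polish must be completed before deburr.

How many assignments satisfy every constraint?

40

Splitting on tap: it can be shift 3 (16), shift 4 (24). Listing each branch's schedules as (grind, route, turn, deburr, cut, polish) by shift number:
tap=shift 3: (4,1,1,3,1,2) (4,1,1,3,2,2) (4,1,1,3,3,2) (4,1,1,3,4,2) (4,1,2,3,1,2) (4,1,2,3,2,2) (4,1,2,3,3,2) (4,1,2,3,4,2) (4,2,1,3,1,2) (4,2,1,3,2,2) (4,2,1,3,3,2) (4,2,1,3,4,2) (4,2,2,3,1,2) (4,2,2,3,2,2) (4,2,2,3,3,2) (4,2,2,3,4,2) — 16.
tap=shift 4: (4,1,1,3,1,2) (4,1,1,3,2,2) (4,1,1,3,3,2) (4,1,1,3,4,2) (4,1,2,3,1,2) (4,1,2,3,2,2) (4,1,2,3,3,2) (4,1,2,3,4,2) (4,1,3,3,1,2) (4,1,3,3,2,2) (4,1,3,3,3,2) (4,1,3,3,4,2) (4,2,1,3,1,2) (4,2,1,3,2,2) (4,2,1,3,3,2) (4,2,1,3,4,2) (4,2,2,3,1,2) (4,2,2,3,2,2) (4,2,2,3,3,2) (4,2,2,3,4,2) (4,2,3,3,1,2) (4,2,3,3,2,2) (4,2,3,3,3,2) (4,2,3,3,4,2) — 24.
Summing: 16 + 24 = 40.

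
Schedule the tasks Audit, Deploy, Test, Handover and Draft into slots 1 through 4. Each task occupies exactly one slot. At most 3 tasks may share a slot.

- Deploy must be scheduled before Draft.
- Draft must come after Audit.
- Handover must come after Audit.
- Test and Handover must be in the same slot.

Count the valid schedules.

31

Splitting on Audit: it can be 1 (18), 2 (10), 3 (3). Listing each branch's schedules as (Deploy, Test, Handover, Draft):
Audit=1: (1,2,2,2) (1,2,2,3) (1,2,2,4) (1,3,3,2) (1,3,3,3) (1,3,3,4) (1,4,4,2) (1,4,4,3) (1,4,4,4) (2,2,2,3) (2,2,2,4) (2,3,3,3) (2,3,3,4) (2,4,4,3) (2,4,4,4) (3,2,2,4) (3,3,3,4) (3,4,4,4) — 18.
Audit=2: (1,3,3,3) (1,3,3,4) (1,4,4,3) (1,4,4,4) (2,3,3,3) (2,3,3,4) (2,4,4,3) (2,4,4,4) (3,3,3,4) (3,4,4,4) — 10.
Audit=3: (1,4,4,4) (2,4,4,4) (3,4,4,4) — 3.
Summing: 18 + 10 + 3 = 31.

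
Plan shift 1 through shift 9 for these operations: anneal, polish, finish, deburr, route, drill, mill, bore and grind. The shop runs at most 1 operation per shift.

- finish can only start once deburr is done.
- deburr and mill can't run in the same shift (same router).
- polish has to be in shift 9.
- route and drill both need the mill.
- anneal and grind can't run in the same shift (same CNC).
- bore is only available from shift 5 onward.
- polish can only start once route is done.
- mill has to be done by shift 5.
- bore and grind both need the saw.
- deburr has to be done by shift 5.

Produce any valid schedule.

bore in shift 5, mill in shift 2, drill in shift 7, grind in shift 8, polish in shift 9, deburr in shift 1, finish in shift 3, anneal in shift 6, route in shift 4

Checking: deburr(shift 1) before finish(shift 3); route(shift 4) before polish(shift 9); deburr(shift 1) != mill(shift 2); anneal(shift 6) != grind(shift 8); bore(shift 5) != grind(shift 8); route(shift 4) != drill(shift 7); polish=shift 9 in [shift 9,shift 9]; bore=shift 5 in [shift 5,shift 9]; mill=shift 2 in [shift 1,shift 5]; deburr=shift 1 in [shift 1,shift 5]; max 1 per shift (cap 1).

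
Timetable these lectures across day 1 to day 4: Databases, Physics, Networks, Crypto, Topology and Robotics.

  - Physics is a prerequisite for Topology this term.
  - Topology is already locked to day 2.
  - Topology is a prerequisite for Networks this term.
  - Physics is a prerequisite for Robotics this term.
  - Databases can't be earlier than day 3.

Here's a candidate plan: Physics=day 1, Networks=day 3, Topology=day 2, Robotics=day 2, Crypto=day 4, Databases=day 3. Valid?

Yes

Physics is a prerequisite for Topology this term — holds.
Physics is a prerequisite for Robotics this term — holds.
Topology is already locked to day 2 — holds.
Topology is a prerequisite for Networks this term — holds.
Databases can't be earlier than day 3 — holds.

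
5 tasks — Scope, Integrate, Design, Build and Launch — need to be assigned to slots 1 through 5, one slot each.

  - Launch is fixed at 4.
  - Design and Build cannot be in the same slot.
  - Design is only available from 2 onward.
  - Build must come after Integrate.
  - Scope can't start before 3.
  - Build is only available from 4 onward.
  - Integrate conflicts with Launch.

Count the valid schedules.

54

Splitting on Scope: it can be 3 (18), 4 (18), 5 (18). Listing each branch's schedules as (Integrate, Design, Build, Launch):
Scope=3: (1,2,4,4) (1,2,5,4) (1,3,4,4) (1,3,5,4) (1,4,5,4) (1,5,4,4) (2,2,4,4) (2,2,5,4) (2,3,4,4) (2,3,5,4) (2,4,5,4) (2,5,4,4) (3,2,4,4) (3,2,5,4) (3,3,4,4) (3,3,5,4) (3,4,5,4) (3,5,4,4) — 18.
Scope=4: (1,2,4,4) (1,2,5,4) (1,3,4,4) (1,3,5,4) (1,4,5,4) (1,5,4,4) (2,2,4,4) (2,2,5,4) (2,3,4,4) (2,3,5,4) (2,4,5,4) (2,5,4,4) (3,2,4,4) (3,2,5,4) (3,3,4,4) (3,3,5,4) (3,4,5,4) (3,5,4,4) — 18.
Scope=5: (1,2,4,4) (1,2,5,4) (1,3,4,4) (1,3,5,4) (1,4,5,4) (1,5,4,4) (2,2,4,4) (2,2,5,4) (2,3,4,4) (2,3,5,4) (2,4,5,4) (2,5,4,4) (3,2,4,4) (3,2,5,4) (3,3,4,4) (3,3,5,4) (3,4,5,4) (3,5,4,4) — 18.
Summing: 18 + 18 + 18 = 54.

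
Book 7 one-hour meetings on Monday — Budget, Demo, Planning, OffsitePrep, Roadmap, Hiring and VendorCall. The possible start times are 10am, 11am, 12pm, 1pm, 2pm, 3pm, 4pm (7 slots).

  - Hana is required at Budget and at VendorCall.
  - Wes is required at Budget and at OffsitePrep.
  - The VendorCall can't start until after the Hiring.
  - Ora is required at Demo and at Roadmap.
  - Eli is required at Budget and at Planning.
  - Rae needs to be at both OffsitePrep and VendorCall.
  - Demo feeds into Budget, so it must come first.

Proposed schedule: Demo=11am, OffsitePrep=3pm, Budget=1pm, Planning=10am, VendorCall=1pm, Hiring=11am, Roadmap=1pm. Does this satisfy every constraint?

Invalid. Hana is required at Budget and at VendorCall.

Ora is required at Demo and at Roadmap — holds.
Demo feeds into Budget, so it must come first — holds.
Wes is required at Budget and at OffsitePrep — holds.
Eli is required at Budget and at Planning — holds.
Hana is required at Budget and at VendorCall — violated.
The VendorCall can't start until after the Hiring — holds.
Rae needs to be at both OffsitePrep and VendorCall — holds.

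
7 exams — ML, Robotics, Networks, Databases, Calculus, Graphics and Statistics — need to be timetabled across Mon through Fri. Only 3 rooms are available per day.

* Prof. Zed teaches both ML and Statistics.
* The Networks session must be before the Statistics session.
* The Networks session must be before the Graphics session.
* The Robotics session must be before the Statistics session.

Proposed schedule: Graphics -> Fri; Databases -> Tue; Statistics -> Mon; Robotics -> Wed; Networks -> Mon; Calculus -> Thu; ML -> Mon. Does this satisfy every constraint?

No — it violates: Prof. Zed teaches both ML and Statistics

The Networks session must be before the Graphics session — holds.
The Networks session must be before the Statistics session — violated.
The Robotics session must be before the Statistics session — violated.
Only 3 rooms are available per day — holds.
Prof. Zed teaches both ML and Statistics — violated.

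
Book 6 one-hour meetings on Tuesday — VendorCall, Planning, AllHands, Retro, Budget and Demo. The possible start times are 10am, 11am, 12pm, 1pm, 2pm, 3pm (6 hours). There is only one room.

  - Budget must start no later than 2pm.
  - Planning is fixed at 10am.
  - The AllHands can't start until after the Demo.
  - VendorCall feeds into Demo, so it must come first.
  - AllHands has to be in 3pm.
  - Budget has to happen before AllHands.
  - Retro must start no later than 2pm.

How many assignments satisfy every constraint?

12

Splitting on VendorCall: it can be 11am (6), 12pm (4), 1pm (2). Listing each branch's schedules as (Planning, AllHands, Retro, Budget, Demo):
VendorCall=11am: (10am,3pm,12pm,1pm,2pm) (10am,3pm,12pm,2pm,1pm) (10am,3pm,1pm,12pm,2pm) (10am,3pm,1pm,2pm,12pm) (10am,3pm,2pm,12pm,1pm) (10am,3pm,2pm,1pm,12pm) — 6.
VendorCall=12pm: (10am,3pm,11am,1pm,2pm) (10am,3pm,11am,2pm,1pm) (10am,3pm,1pm,11am,2pm) (10am,3pm,2pm,11am,1pm) — 4.
VendorCall=1pm: (10am,3pm,11am,12pm,2pm) (10am,3pm,12pm,11am,2pm) — 2.
Summing: 6 + 4 + 2 = 12.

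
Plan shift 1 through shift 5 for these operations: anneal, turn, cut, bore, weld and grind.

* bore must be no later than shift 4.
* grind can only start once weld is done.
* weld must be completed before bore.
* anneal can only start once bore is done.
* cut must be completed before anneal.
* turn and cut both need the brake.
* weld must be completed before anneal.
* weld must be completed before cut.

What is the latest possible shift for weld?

Downstream work caps weld at shift 3.
weld at shift 3 is achievable: grind=shift 4; anneal=shift 5; bore=shift 4; turn=shift 1; weld=shift 3; cut=shift 4.

shift 3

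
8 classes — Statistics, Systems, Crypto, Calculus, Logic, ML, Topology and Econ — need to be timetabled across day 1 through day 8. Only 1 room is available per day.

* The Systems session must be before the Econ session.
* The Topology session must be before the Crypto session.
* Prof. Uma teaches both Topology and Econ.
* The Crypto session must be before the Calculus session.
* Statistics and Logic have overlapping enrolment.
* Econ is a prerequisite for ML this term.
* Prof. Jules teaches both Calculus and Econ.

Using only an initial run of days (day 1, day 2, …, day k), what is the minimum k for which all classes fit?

The precedence chain requires at least 3 distinct days.
With at most 1 per day and 8 classes, at least 8 days are needed.
8 works (last occupied day: day 8): for example Systems -> day 3; Statistics -> day 7; ML -> day 6; Logic -> day 8; Topology -> day 1; Econ -> day 4; Calculus -> day 5; Crypto -> day 2.

8 days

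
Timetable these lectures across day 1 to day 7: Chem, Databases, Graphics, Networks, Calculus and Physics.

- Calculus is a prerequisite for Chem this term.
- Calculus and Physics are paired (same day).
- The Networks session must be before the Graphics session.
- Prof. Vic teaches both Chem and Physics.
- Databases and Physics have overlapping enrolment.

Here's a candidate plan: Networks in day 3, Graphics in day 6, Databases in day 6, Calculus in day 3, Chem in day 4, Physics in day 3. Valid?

Prof. Vic teaches both Chem and Physics — holds.
The Networks session must be before the Graphics session — holds.
Calculus and Physics are paired (same day) — holds.
Databases and Physics have overlapping enrolment — holds.
Calculus is a prerequisite for Chem this term — holds.

Yes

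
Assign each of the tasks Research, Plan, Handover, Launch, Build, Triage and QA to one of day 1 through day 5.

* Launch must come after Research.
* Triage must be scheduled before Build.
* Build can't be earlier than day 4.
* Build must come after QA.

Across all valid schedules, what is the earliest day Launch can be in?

Precedence pushes Launch to at least day 2.
Launch at day 2 is achievable: Research in day 1, Handover in day 1, QA in day 1, Build in day 4, Plan in day 1, Triage in day 1, Launch in day 2.

day 2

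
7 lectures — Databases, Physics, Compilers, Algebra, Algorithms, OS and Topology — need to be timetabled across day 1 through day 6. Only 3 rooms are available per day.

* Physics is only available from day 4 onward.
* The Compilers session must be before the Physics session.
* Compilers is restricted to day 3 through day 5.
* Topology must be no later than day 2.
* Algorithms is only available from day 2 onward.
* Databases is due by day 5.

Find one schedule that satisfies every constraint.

OS -> day 2, Physics -> day 4, Algebra -> day 1, Algorithms -> day 2, Compilers -> day 3, Topology -> day 1, Databases -> day 1

Checking: Compilers(day 3) before Physics(day 4); Compilers=day 3 in [day 3,day 5]; Algorithms=day 2 in [day 2,day 6]; Physics=day 4 in [day 4,day 6]; Topology=day 1 in [day 1,day 2]; Databases=day 1 in [day 1,day 5]; max 3 per day (cap 3).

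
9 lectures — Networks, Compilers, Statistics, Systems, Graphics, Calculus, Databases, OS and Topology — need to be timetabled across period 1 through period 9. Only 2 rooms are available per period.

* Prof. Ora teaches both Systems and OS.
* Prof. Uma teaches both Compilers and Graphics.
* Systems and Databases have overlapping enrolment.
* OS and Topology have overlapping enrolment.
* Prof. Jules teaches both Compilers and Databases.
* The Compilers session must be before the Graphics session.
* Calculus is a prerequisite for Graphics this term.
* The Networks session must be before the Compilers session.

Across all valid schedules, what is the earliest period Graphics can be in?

Precedence pushes Graphics to at least period 3.
Graphics at period 3 is achievable: Statistics=period 2, Systems=period 3, Networks=period 1, Databases=period 4, Calculus=period 1, Topology=period 5, Compilers=period 2, OS=period 4, Graphics=period 3.

period 3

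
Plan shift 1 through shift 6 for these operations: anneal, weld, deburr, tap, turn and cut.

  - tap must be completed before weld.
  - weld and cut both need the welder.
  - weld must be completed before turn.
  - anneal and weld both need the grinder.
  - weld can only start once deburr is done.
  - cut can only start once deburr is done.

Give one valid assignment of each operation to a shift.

deburr=shift 1, turn=shift 3, cut=shift 3, tap=shift 1, anneal=shift 1, weld=shift 2

Checking: deburr(shift 1) before cut(shift 3); tap(shift 1) before weld(shift 2); weld(shift 2) before turn(shift 3); deburr(shift 1) before weld(shift 2); weld(shift 2) != cut(shift 3); anneal(shift 1) != weld(shift 2).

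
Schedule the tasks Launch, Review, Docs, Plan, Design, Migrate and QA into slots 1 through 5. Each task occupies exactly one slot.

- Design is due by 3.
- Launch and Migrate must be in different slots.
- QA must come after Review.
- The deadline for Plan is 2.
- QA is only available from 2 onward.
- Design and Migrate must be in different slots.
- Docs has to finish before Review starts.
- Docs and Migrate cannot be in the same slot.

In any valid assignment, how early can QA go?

QA is available from 2; precedence pushes QA to at least 3.
QA at 3 is achievable: Migrate -> 2; Plan -> 1; Docs -> 1; Design -> 1; Review -> 2; QA -> 3; Launch -> 1.

3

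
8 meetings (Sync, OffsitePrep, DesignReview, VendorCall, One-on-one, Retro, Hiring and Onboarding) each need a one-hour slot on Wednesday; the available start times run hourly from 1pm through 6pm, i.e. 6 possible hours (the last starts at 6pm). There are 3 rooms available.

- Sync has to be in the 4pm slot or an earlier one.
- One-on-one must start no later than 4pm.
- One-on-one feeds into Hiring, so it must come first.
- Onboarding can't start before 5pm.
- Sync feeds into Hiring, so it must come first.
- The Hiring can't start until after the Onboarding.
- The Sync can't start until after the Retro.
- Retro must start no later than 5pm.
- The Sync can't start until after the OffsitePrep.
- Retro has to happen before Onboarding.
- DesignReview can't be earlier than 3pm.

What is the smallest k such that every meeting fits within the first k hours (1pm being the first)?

The precedence chain requires at least 3 distinct hours.
With at most 3 per hour and 8 meetings, at least 3 hours are needed.
Propagating the time windows through the other constraints, Hiring can't land before 6pm — that is hour 6 counting from 1pm — so the schedule must run through at least 6 hours.
6 works (last occupied hour: 6pm): for example Onboarding in 5pm; Sync in 2pm; Retro in 1pm; DesignReview in 3pm; One-on-one in 1pm; Hiring in 6pm; VendorCall in 2pm; OffsitePrep in 1pm.

6 hours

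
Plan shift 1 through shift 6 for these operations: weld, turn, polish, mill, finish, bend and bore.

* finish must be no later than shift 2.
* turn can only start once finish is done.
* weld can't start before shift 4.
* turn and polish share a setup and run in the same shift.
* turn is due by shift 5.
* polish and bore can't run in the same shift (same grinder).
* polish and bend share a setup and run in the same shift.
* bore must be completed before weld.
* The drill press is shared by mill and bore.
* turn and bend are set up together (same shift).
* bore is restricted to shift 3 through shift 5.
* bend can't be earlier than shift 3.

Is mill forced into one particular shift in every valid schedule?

mill can be shift 1 (e.g. turn -> shift 4, bend -> shift 4, weld -> shift 4, bore -> shift 3, finish -> shift 1, polish -> shift 4, mill -> shift 1) or shift 2 (e.g. bore -> shift 3, finish -> shift 1, mill -> shift 2, bend -> shift 4, weld -> shift 4, polish -> shift 4, turn -> shift 4).

No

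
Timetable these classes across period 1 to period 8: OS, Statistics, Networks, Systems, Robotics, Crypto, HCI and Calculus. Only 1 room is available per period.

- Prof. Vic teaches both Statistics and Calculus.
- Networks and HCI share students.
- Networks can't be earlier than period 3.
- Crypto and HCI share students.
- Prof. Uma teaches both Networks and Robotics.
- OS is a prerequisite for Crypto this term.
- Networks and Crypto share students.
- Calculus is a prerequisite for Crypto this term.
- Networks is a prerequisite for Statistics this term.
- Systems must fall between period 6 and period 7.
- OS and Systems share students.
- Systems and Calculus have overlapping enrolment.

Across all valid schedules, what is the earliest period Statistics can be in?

Precedence pushes Statistics to at least period 4.
Statistics at period 4 is achievable: Systems=period 6, Robotics=period 7, OS=period 1, Networks=period 3, HCI=period 8, Crypto=period 5, Statistics=period 4, Calculus=period 2.

period 4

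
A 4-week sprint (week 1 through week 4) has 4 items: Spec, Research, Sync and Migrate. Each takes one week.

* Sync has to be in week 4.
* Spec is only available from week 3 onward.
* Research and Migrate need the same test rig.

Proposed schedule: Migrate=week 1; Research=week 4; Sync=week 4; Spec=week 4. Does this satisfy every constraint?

Research and Migrate need the same test rig — holds.
Sync has to be in week 4 — holds.
Spec is only available from week 3 onward — holds.

Valid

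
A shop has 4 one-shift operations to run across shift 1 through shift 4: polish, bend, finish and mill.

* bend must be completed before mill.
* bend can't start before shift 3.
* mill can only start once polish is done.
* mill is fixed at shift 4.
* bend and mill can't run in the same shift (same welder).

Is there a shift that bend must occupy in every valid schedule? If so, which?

bend's window is shift 3–shift 4.
mill is fixed at shift 4, and bend can't share a shift with mill.
So bend must be shift 3.

shift 3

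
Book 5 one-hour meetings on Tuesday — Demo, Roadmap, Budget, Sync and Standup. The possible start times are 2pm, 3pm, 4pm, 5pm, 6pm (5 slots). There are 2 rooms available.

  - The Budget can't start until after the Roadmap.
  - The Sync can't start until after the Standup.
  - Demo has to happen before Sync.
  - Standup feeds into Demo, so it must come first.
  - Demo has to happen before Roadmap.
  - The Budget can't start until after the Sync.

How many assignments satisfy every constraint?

7

Splitting on Demo: it can be 3pm (5), 4pm (2). Listing each branch's schedules as (Roadmap, Budget, Sync, Standup):
Demo=3pm: (4pm,5pm,4pm,2pm) (4pm,6pm,4pm,2pm) (4pm,6pm,5pm,2pm) (5pm,6pm,4pm,2pm) (5pm,6pm,5pm,2pm) — 5.
Demo=4pm: (5pm,6pm,5pm,2pm) (5pm,6pm,5pm,3pm) — 2.
Summing: 5 + 2 = 7.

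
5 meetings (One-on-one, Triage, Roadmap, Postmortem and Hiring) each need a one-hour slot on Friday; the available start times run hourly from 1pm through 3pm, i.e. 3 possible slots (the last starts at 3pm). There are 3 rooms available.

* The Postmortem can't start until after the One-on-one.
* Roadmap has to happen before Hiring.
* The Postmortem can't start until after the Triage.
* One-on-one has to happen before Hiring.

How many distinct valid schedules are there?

Splitting on One-on-one: it can be 1pm (9), 2pm (4). Listing each branch's schedules as (Triage, Roadmap, Postmortem, Hiring):
One-on-one=1pm: (1pm,1pm,2pm,2pm) (1pm,1pm,2pm,3pm) (1pm,1pm,3pm,2pm) (1pm,1pm,3pm,3pm) (1pm,2pm,2pm,3pm) (1pm,2pm,3pm,3pm) (2pm,1pm,3pm,2pm) (2pm,1pm,3pm,3pm) (2pm,2pm,3pm,3pm) — 9.
One-on-one=2pm: (1pm,1pm,3pm,3pm) (1pm,2pm,3pm,3pm) (2pm,1pm,3pm,3pm) (2pm,2pm,3pm,3pm) — 4.
Summing: 9 + 4 = 13.

13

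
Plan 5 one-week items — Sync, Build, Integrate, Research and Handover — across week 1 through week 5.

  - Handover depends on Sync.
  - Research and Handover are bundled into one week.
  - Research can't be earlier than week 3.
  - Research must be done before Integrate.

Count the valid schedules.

35

Splitting on Sync: it can be week 1 (15), week 2 (15), week 3 (5). Listing each branch's schedules as (Build, Integrate, Research, Handover) by week number:
Sync=week 1: (1,4,3,3) (1,5,3,3) (1,5,4,4) (2,4,3,3) (2,5,3,3) (2,5,4,4) (3,4,3,3) (3,5,3,3) (3,5,4,4) (4,4,3,3) (4,5,3,3) (4,5,4,4) (5,4,3,3) (5,5,3,3) (5,5,4,4) — 15.
Sync=week 2: (1,4,3,3) (1,5,3,3) (1,5,4,4) (2,4,3,3) (2,5,3,3) (2,5,4,4) (3,4,3,3) (3,5,3,3) (3,5,4,4) (4,4,3,3) (4,5,3,3) (4,5,4,4) (5,4,3,3) (5,5,3,3) (5,5,4,4) — 15.
Sync=week 3: (1,5,4,4) (2,5,4,4) (3,5,4,4) (4,5,4,4) (5,5,4,4) — 5.
Summing: 15 + 15 + 5 = 35.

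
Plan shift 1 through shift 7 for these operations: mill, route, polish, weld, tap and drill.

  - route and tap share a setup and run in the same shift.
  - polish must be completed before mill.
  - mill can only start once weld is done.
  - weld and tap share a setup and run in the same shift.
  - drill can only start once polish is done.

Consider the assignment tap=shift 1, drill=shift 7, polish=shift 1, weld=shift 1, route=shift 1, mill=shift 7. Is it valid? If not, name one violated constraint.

weld and tap share a setup and run in the same shift — holds.
drill can only start once polish is done — holds.
route and tap share a setup and run in the same shift — holds.
mill can only start once weld is done — holds.
polish must be completed before mill — holds.

Yes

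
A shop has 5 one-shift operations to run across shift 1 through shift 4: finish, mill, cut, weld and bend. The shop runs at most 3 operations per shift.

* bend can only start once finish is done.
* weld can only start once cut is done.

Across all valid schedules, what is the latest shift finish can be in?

shift 3

Downstream work caps finish at shift 3.
finish at shift 3 is achievable: cut in shift 1; finish in shift 3; mill in shift 1; weld in shift 2; bend in shift 4.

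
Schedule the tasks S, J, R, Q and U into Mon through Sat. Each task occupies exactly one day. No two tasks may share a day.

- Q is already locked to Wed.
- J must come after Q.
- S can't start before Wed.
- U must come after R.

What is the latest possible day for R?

Tue

Downstream work caps R at Fri.
R at Tue is achievable: R in Tue, S in Thu, J in Fri, Q in Wed, U in Sat.
Nothing later works — the capacity limit rule out every day after Tue.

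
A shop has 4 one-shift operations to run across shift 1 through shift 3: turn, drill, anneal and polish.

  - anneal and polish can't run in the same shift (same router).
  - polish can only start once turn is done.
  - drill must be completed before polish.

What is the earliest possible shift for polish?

shift 2

Precedence pushes polish to at least shift 2.
polish at shift 2 is achievable: turn=shift 1; anneal=shift 1; polish=shift 2; drill=shift 1.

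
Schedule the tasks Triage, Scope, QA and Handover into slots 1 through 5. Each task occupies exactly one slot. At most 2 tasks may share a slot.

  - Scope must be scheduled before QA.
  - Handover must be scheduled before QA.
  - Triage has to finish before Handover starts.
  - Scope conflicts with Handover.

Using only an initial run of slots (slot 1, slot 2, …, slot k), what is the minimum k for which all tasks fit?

3

The precedence chain requires at least 3 distinct slots.
With at most 2 per slot and 4 tasks, at least 2 slots are needed.
3 works (last occupied slot: 3): for example Triage -> 1; Scope -> 1; QA -> 3; Handover -> 2.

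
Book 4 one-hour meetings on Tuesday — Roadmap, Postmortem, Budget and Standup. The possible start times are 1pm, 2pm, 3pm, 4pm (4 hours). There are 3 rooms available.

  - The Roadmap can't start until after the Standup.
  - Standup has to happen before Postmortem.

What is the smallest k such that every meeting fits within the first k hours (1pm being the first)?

2

The precedence chain requires at least 2 distinct hours.
With at most 3 per hour and 4 meetings, at least 2 hours are needed.
2 works (last occupied hour: 2pm): for example Budget=1pm; Standup=1pm; Postmortem=2pm; Roadmap=2pm.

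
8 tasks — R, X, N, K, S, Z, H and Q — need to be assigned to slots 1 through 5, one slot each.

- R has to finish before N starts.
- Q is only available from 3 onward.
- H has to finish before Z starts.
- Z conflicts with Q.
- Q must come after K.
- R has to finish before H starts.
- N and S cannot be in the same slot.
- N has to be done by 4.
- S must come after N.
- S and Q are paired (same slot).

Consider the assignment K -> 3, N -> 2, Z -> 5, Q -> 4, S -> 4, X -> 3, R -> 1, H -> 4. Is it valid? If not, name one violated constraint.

R has to finish before N starts — holds.
Q must come after K — holds.
R has to finish before H starts — holds.
Q is only available from 3 onward — holds.
S must come after N — holds.
H has to finish before Z starts — holds.
Z conflicts with Q — holds.
N has to be done by 4 — holds.
S and Q are paired (same slot) — holds.
N and S cannot be in the same slot — holds.

Yes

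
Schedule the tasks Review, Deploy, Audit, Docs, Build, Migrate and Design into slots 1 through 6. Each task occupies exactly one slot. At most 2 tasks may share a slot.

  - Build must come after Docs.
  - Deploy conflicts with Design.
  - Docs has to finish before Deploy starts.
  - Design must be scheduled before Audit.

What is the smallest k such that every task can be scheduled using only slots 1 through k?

The precedence chain requires at least 2 distinct slots.
With at most 2 per slot and 7 tasks, at least 4 slots are needed.
4 works (last occupied slot: 4): for example Migrate=4; Audit=2; Build=3; Design=1; Deploy=2; Docs=1; Review=3.

4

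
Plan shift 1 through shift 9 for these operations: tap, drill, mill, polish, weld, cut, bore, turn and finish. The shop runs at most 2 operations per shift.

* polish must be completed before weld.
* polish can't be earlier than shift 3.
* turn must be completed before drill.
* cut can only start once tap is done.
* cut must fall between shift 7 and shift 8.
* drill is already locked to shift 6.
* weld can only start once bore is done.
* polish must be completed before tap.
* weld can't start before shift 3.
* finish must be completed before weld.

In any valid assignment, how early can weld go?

shift 4

Weld is available from shift 3; precedence pushes weld to at least shift 4.
weld at shift 4 is achievable: turn -> shift 1, bore -> shift 1, tap -> shift 4, finish -> shift 2, polish -> shift 3, weld -> shift 4, mill -> shift 2, cut -> shift 7, drill -> shift 6.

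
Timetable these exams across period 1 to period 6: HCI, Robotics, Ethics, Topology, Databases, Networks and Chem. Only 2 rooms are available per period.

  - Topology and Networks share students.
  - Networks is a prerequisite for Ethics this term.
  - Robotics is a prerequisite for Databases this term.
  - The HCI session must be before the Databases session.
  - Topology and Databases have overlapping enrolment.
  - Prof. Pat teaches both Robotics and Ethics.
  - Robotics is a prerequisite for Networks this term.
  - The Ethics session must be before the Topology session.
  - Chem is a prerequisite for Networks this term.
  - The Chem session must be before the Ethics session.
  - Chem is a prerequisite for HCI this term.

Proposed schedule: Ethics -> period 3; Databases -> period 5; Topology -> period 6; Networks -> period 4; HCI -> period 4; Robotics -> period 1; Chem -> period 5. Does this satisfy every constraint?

No. The Chem session must be before the Ethics session is not satisfied.

Chem is a prerequisite for HCI this term — violated.
The HCI session must be before the Databases session — holds.
Prof. Pat teaches both Robotics and Ethics — holds.
Only 2 rooms are available per period — holds.
Topology and Databases have overlapping enrolment — holds.
The Chem session must be before the Ethics session — violated.
Robotics is a prerequisite for Databases this term — holds.
The Ethics session must be before the Topology session — holds.
Topology and Networks share students — holds.
Networks is a prerequisite for Ethics this term — violated.
Robotics is a prerequisite for Networks this term — holds.
Chem is a prerequisite for Networks this term — violated.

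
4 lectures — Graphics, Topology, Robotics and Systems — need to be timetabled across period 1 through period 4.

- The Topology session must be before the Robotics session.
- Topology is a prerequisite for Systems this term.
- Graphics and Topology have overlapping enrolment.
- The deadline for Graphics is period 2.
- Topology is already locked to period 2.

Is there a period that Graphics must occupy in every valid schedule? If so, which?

Graphics's window is period 1–period 2.
Topology is fixed at period 2, and Graphics can't share a period with Topology.
So Graphics must be period 1.

period 1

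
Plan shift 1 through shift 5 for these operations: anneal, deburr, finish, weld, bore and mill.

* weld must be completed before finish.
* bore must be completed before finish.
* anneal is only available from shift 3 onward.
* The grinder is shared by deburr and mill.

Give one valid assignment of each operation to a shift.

bore in shift 1, finish in shift 2, weld in shift 1, deburr in shift 1, mill in shift 2, anneal in shift 3

Checking: bore(shift 1) before finish(shift 2); weld(shift 1) before finish(shift 2); deburr(shift 1) != mill(shift 2); anneal=shift 3 in [shift 3,shift 5].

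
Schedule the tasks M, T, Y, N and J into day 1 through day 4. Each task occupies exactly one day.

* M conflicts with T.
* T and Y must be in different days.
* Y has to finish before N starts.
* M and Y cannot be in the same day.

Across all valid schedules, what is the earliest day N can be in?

day 2

Precedence pushes N to at least day 2.
N at day 2 is achievable: T in day 3; Y in day 1; J in day 1; N in day 2; M in day 2.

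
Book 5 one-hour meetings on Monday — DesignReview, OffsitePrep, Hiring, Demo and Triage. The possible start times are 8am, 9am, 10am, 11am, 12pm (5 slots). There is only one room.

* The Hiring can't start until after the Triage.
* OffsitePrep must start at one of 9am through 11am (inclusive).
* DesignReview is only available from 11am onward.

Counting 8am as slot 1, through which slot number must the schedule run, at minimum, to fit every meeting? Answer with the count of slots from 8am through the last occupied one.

The precedence chain requires at least 2 distinct slots.
With at most 1 per slot and 5 meetings, at least 5 slots are needed.
DesignReview can't be placed before 11am — that is slot 4 counting from 8am — so the schedule must run through at least 4 slots.
5 works (last occupied slot: 12pm): for example Hiring=10am; Triage=8am; OffsitePrep=9am; DesignReview=11am; Demo=12pm.

5 slots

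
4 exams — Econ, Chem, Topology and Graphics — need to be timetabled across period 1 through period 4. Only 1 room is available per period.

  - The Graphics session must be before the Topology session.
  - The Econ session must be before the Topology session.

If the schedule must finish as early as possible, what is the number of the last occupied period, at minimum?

The precedence chain requires at least 2 distinct periods.
With at most 1 per period and 4 exams, at least 4 periods are needed.
4 works (last occupied period: period 4): for example Graphics=period 2; Chem=period 4; Econ=period 1; Topology=period 3.

period 4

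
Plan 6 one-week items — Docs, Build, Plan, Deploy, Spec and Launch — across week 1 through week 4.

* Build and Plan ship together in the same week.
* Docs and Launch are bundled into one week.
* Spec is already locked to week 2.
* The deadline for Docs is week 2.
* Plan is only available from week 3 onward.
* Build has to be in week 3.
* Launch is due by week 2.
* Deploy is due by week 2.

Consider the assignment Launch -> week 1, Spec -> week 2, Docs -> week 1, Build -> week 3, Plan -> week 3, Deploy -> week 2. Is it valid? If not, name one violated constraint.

Launch is due by week 2 — holds.
Deploy is due by week 2 — holds.
Docs and Launch are bundled into one week — holds.
Build and Plan ship together in the same week — holds.
Plan is only available from week 3 onward — holds.
The deadline for Docs is week 2 — holds.
Spec is already locked to week 2 — holds.
Build has to be in week 3 — holds.

Yes, all constraints hold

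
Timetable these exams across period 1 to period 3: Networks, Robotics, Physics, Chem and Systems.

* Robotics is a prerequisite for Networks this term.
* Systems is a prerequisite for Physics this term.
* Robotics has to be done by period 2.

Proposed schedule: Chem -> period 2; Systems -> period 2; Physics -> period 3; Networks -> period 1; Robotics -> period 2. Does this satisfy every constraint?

Systems is a prerequisite for Physics this term — holds.
Robotics has to be done by period 2 — holds.
Robotics is a prerequisite for Networks this term — violated.

No — it violates: Robotics is a prerequisite for Networks this term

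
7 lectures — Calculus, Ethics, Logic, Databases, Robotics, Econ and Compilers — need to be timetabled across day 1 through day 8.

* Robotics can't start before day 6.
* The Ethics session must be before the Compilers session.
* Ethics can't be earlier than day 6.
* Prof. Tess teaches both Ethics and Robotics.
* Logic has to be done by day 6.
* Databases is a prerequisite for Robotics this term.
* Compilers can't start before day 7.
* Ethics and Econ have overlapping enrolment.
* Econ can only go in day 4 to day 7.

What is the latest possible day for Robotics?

Robotics is available from day 6.
Robotics at day 8 is achievable: Databases -> day 1, Logic -> day 1, Compilers -> day 7, Ethics -> day 6, Calculus -> day 1, Robotics -> day 8, Econ -> day 4.

day 8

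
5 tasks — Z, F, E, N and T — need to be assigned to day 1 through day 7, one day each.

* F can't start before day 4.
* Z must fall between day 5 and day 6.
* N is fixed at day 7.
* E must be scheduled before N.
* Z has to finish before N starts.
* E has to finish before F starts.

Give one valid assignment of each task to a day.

N=day 7, E=day 1, Z=day 5, T=day 1, F=day 4

Checking: E(day 1) before N(day 7); E(day 1) before F(day 4); Z(day 5) before N(day 7); F=day 4 in [day 4,day 7]; N=day 7 in [day 7,day 7]; Z=day 5 in [day 5,day 6].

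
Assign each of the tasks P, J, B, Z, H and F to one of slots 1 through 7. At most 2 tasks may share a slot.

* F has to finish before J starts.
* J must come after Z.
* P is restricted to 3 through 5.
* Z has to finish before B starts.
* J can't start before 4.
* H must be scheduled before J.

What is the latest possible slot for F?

6

Downstream work caps F at 6.
F at 6 is achievable: Z in 1, F in 6, H in 1, J in 7, B in 2, P in 3.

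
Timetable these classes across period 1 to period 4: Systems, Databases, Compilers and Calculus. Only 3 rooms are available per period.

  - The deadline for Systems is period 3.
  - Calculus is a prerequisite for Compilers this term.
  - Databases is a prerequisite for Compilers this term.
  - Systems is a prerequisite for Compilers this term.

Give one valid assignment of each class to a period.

Calculus in period 1, Systems in period 1, Compilers in period 2, Databases in period 1

Checking: Databases(period 1) before Compilers(period 2); Systems(period 1) before Compilers(period 2); Calculus(period 1) before Compilers(period 2); Systems=period 1 in [period 1,period 3]; max 3 per period (cap 3).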